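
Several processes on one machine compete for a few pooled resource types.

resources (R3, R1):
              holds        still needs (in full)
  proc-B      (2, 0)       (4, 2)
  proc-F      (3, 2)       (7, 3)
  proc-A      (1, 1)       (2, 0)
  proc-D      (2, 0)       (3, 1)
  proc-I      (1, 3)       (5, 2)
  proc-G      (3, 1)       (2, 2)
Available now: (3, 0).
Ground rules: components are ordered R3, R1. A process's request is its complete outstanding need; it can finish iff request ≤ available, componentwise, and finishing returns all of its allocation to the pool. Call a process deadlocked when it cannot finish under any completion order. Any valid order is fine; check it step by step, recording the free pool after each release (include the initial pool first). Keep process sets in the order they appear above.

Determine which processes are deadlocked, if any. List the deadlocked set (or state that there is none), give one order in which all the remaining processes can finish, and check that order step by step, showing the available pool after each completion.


Deadlocked set: proc-B, proc-F, proc-I and proc-G.
Key observation: after proc-A, proc-D complete, (6, 1) is the best the pool ever gets, yet each leftover process wants more R1.
The rest can finish in the order proc-A, proc-D. Walking it through:
  pool = (3, 0)
  proc-A needs (2, 0) <= (3, 0) -> finishes; pool += (1, 1) = (4, 1)
  proc-D needs (3, 1) <= (4, 1) -> finishes; pool += (2, 0) = (6, 1)
None of the blocked processes ever fits:
  proc-B cannot run: need (4, 2) vs free (6, 1) (insufficient R1)
  proc-F cannot run: need (7, 3) vs free (6, 1) (insufficient R3 and R1)
  proc-I cannot run: need (5, 2) vs free (6, 1) (insufficient R1)
  proc-G cannot run: need (2, 2) vs free (6, 1) (insufficient R1)


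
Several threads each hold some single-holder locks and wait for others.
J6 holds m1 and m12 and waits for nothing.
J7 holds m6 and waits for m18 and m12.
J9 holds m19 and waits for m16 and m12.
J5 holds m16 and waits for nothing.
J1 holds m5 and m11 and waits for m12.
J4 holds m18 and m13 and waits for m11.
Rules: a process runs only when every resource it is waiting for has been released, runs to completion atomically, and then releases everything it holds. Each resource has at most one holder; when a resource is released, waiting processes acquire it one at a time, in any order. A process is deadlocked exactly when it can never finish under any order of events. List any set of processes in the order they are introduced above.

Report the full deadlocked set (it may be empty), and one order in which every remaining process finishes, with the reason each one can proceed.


The deadlocked set is empty.
Key observation: the wait graph is acyclic; completion cascades from the unblocked processes through everyone else.
One completion order for the rest: J5, J6, J1, J4, J9, J7.
Step-by-step check:
  J5 waits on nothing -> runs at once and releases m16
  J6 waits on nothing -> runs at once and releases m1 and m12
  J1: everything it awaited (m12) is free; runs, freeing m5 and m11
  J4: everything it awaited (m11) is free; runs, freeing m18 and m13
  J9: everything it awaited (m16 and m12) is free; runs, freeing m19
  J7: everything it awaited (m18 and m12) is free; runs, freeing m6


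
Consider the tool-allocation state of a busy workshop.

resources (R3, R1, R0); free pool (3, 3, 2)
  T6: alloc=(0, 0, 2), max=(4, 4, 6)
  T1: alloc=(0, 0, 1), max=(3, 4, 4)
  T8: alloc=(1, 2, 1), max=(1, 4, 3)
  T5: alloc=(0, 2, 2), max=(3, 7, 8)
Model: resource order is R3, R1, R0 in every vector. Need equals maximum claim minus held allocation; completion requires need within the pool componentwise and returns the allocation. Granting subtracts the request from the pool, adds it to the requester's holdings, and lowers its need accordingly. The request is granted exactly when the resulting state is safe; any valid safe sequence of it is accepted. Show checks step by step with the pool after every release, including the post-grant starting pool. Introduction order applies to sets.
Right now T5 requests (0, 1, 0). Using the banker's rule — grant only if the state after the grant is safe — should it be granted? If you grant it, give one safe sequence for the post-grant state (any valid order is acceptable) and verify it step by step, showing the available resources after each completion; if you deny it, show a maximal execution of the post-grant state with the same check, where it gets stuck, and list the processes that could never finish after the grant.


GRANT. The post-grant state is safe; one safe sequence: T8, T1, T6, T5.
Key observation: the transfer keeps a workable pool ((3, 2, 2)); T8 starts the safe sequence.
Check on the post-grant state, step by step:
  pool = (3, 2, 2)
  T8: need (0, 2, 2) fits (3, 2, 2); releases (1, 2, 1), pool now (4, 4, 3)
  T1: need (3, 4, 3) fits (4, 4, 3); releases (0, 0, 1), pool now (4, 4, 4)
  T6: need (4, 4, 4) fits (4, 4, 4); releases (0, 0, 2), pool now (4, 4, 6)
  T5: need (3, 4, 6) fits (4, 4, 6); releases (0, 3, 2), pool now (4, 7, 8)


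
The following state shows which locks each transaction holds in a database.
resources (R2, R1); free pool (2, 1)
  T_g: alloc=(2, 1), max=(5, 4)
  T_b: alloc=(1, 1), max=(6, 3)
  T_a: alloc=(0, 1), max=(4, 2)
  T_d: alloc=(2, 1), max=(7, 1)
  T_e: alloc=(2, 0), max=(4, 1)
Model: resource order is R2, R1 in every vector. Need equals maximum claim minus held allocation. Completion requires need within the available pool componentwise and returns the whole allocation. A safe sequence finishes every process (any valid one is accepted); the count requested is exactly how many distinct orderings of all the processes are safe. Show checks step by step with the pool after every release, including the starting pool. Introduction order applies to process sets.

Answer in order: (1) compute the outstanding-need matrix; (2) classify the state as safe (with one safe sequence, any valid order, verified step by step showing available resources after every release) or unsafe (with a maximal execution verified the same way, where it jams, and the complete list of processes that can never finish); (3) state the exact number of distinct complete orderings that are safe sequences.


(1) Outstanding need per process (order R2, R1):
  T_g: (3, 3)
  T_b: (5, 2)
  T_a: (4, 1)
  T_d: (5, 0)
  T_e: (2, 1)
(2) UNSAFE.
Key observation: after T_e, T_a the pool peaks at (4, 2), and each blocked process is short somewhere: T_g on R1; T_b on R2; T_d on R2.
The run T_e, T_a cannot be extended any further. Walking it through:
  pool = (2, 1)
  T_e: need (2, 1) fits (2, 1); releases (2, 0), pool now (4, 1)
  T_a: need (4, 1) fits (4, 1); releases (0, 1), pool now (4, 2)
  T_g still needs (3, 3) but only (4, 2) is free — short on R1
  T_b still needs (5, 2) but only (4, 2) is free — short on R2
  T_d still needs (5, 0) but only (4, 2) is free — short on R2
Permanently blocked: T_g, T_b and T_d.
(3) Exactly 0 of the possible complete orderings are safe sequences.


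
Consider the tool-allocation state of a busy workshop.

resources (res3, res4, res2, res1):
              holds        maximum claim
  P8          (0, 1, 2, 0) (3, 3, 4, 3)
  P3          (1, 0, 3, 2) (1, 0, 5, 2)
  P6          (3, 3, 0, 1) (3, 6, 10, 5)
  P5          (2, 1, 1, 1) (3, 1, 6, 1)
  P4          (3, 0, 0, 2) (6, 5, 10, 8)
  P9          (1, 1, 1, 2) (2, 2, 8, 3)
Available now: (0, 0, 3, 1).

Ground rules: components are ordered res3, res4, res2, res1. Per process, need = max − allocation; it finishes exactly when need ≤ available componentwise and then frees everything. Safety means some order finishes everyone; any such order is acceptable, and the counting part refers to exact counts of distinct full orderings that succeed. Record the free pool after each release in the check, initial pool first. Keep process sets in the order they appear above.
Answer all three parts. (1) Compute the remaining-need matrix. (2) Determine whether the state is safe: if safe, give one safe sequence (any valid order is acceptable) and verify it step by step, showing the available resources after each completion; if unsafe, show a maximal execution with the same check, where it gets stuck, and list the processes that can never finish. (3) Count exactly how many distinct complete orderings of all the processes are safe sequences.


(1) Outstanding need per process (order res3, res4, res2, res1):
  P8: (3, 2, 2, 3)
  P3: (0, 0, 2, 0)
  P6: (0, 3, 10, 4)
  P5: (1, 0, 5, 0)
  P4: (3, 5, 10, 6)
  P9: (1, 1, 7, 1)
(2) SAFE, for example via the order P3, P5, P9, P8, P6, P4.
Key observation: at P5 the run first touches a limit — (1, 0, 5, 0) against (1, 0, 6, 3), exact on a resource it actually requests.
Walking it through:
  pool = (0, 0, 3, 1)
  P3 needs (0, 0, 2, 0) <= (0, 0, 3, 1) -> finishes; pool += (1, 0, 3, 2) = (1, 0, 6, 3)
  P5 needs (1, 0, 5, 0) <= (1, 0, 6, 3) -> finishes; pool += (2, 1, 1, 1) = (3, 1, 7, 4)
  P9 needs (1, 1, 7, 1) <= (3, 1, 7, 4) -> finishes; pool += (1, 1, 1, 2) = (4, 2, 8, 6)
  P8 needs (3, 2, 2, 3) <= (4, 2, 8, 6) -> finishes; pool += (0, 1, 2, 0) = (4, 3, 10, 6)
  P6 needs (0, 3, 10, 4) <= (4, 3, 10, 6) -> finishes; pool += (3, 3, 0, 1) = (7, 6, 10, 7)
  P4 needs (3, 5, 10, 6) <= (7, 6, 10, 7) -> finishes; pool += (3, 0, 0, 2) = (10, 6, 10, 9)
(3) Precisely 1 of the possible complete orderings is a safe sequence.


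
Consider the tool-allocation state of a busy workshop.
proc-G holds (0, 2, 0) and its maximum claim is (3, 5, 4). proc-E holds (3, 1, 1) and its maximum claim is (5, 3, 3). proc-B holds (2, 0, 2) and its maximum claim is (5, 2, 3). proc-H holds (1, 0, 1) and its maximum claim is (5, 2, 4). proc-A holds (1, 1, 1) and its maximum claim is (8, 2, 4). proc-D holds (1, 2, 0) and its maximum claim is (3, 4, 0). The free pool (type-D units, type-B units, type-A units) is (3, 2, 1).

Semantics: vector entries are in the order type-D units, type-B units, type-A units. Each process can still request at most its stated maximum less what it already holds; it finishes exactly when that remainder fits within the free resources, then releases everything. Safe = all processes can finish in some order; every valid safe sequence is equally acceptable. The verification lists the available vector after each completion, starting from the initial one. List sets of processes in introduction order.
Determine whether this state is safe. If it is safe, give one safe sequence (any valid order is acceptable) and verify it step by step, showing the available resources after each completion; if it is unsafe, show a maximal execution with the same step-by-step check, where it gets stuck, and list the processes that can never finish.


SAFE — a valid safe sequence is proc-B, proc-E, proc-A, proc-H, proc-G, proc-D.
Key observation: at proc-B the run first touches a limit — (3, 2, 1) against (3, 2, 1), exact on a resource it actually requests.
Walking it through:
  pool = (3, 2, 1)
  proc-B: need (3, 2, 1) fits (3, 2, 1); releases (2, 0, 2), pool now (5, 2, 3)
  proc-E: need (2, 2, 2) fits (5, 2, 3); releases (3, 1, 1), pool now (8, 3, 4)
  proc-A: need (7, 1, 3) fits (8, 3, 4); releases (1, 1, 1), pool now (9, 4, 5)
  proc-H: need (4, 2, 3) fits (9, 4, 5); releases (1, 0, 1), pool now (10, 4, 6)
  proc-G: need (3, 3, 4) fits (10, 4, 6); releases (0, 2, 0), pool now (10, 6, 6)
  proc-D: need (2, 2, 0) fits (10, 6, 6); releases (1, 2, 0), pool now (11, 8, 6)


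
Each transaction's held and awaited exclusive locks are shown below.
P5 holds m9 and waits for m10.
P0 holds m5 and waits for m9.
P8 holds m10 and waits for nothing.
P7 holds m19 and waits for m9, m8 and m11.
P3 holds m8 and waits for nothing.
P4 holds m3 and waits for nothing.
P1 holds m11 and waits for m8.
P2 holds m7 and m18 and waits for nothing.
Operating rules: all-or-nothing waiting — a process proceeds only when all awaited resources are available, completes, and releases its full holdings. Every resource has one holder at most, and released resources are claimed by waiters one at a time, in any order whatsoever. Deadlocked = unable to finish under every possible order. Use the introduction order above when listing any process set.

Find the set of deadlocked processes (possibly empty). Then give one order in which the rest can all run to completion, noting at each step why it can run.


Nothing here is deadlocked.
Key observation: there is no circular wait here — follow any chain and it reaches a process that is free to run now.
The rest can finish in the order P8, P4, P3, P5, P2, P0, P1, P7.
Walking it through:
  P8 waits on nothing -> runs at once and releases m10
  P4 waits on nothing -> runs at once and releases m3
  P3 waits on nothing -> runs at once and releases m8
  run P5 (all its waits — m10 — are resolved); releases m9
  P2 waits on nothing -> runs at once and releases m7 and m18
  run P0 (all its waits — m9 — are resolved); releases m5
  run P1 (all its waits — m8 — are resolved); releases m11
  run P7 (all its waits — m9, m8 and m11 — are resolved); releases m19


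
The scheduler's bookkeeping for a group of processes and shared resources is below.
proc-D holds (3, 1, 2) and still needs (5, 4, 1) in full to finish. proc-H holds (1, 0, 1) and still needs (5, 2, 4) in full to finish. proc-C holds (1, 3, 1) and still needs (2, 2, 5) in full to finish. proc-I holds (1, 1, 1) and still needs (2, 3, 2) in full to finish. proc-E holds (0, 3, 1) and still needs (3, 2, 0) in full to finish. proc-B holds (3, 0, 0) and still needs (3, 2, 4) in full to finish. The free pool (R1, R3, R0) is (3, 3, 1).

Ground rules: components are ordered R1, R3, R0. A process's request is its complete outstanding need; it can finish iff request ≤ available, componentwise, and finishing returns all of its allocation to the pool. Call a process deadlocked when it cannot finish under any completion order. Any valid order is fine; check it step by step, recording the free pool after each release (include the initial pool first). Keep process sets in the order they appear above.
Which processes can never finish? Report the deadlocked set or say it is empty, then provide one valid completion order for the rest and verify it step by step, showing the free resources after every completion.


The deadlocked set is proc-D, proc-H, proc-C and proc-B.
Key observation: after proc-E, proc-I the pool peaks at (4, 7, 3), and each blocked process is short somewhere: proc-D on R1; proc-H on R1, R0; proc-C on R0; proc-B on R0.
One completion order for the rest: proc-E, proc-I. Verifying each step:
  pool = (3, 3, 1)
  run proc-E (needs (3, 2, 0), free (3, 3, 1)); after release of (0, 3, 1) the pool is (3, 6, 2)
  run proc-I (needs (2, 3, 2), free (3, 6, 2)); after release of (1, 1, 1) the pool is (4, 7, 3)
The blocked processes can never fit:
  proc-D still needs (5, 4, 1) but only (4, 7, 3) is free — short on R1
  proc-H still needs (5, 2, 4) but only (4, 7, 3) is free — short on R1 and R0
  proc-C still needs (2, 2, 5) but only (4, 7, 3) is free — short on R0
  proc-B still needs (3, 2, 4) but only (4, 7, 3) is free — short on R0


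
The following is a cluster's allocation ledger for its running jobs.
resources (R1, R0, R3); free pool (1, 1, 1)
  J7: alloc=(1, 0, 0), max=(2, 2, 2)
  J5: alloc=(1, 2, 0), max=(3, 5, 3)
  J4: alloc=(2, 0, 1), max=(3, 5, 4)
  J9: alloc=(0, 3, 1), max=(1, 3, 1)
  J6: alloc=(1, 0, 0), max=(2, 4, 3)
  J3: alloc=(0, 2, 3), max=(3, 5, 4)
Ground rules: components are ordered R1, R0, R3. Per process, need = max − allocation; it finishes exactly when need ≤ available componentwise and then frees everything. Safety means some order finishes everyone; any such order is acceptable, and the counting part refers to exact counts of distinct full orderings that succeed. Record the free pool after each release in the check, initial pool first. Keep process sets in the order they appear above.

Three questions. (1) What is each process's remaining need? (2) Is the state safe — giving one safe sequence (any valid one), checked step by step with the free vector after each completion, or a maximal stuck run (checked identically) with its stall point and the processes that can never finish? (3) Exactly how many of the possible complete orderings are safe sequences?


(1) Remaining need (order R1, R0, R3):
  J7: (1, 2, 2)
  J5: (2, 3, 3)
  J4: (1, 5, 3)
  J9: (1, 0, 0)
  J6: (1, 4, 3)
  J3: (3, 3, 1)
(2) UNSAFE.
Key observation: after J9, J7 the pool peaks at (2, 4, 2), and each blocked process is short somewhere: J5 on R3; J4 on R0, R3; J6 on R3; J3 on R1.
A maximal execution: J9, J7 — then nothing else fits. Walking it through:
  pool = (1, 1, 1)
  J9: need (1, 0, 0) fits (1, 1, 1); releases (0, 3, 1), pool now (1, 4, 2)
  J7: need (1, 2, 2) fits (1, 4, 2); releases (1, 0, 0), pool now (2, 4, 2)
  J5 still needs (2, 3, 3) but only (2, 4, 2) is free — short on R3
  J4 still needs (1, 5, 3) but only (2, 4, 2) is free — short on R0 and R3
  J6 still needs (1, 4, 3) but only (2, 4, 2) is free — short on R3
  J3 still needs (3, 3, 1) but only (2, 4, 2) is free — short on R1
Permanently blocked: J5, J4, J6 and J3.
(3) Exactly 0 of the possible complete orderings are safe sequences.


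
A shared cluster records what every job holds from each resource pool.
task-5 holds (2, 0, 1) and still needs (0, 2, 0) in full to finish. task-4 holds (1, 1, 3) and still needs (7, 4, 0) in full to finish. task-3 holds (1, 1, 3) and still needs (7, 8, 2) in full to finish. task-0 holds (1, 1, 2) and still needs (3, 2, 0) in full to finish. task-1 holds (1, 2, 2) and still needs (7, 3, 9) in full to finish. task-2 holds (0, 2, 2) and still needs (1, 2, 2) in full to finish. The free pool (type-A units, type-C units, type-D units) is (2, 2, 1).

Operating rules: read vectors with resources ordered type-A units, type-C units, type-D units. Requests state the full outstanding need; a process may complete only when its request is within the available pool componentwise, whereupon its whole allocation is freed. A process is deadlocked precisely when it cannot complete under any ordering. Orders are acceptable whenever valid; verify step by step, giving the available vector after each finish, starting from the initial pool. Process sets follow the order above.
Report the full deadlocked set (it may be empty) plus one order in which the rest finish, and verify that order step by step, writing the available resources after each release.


The deadlocked set is task-4, task-3 and task-1.
Key observation: the pool after task-5, task-2, task-0 is (5, 5, 6); every surviving request exceeds it in type-A units, so progress ends there.
One completion order for the rest: task-5, task-2, task-0. Step-by-step check:
  pool = (2, 2, 1)
  run task-5 (needs (0, 2, 0), free (2, 2, 1)); after release of (2, 0, 1) the pool is (4, 2, 2)
  run task-2 (needs (1, 2, 2), free (4, 2, 2)); after release of (0, 2, 2) the pool is (4, 4, 4)
  run task-0 (needs (3, 2, 0), free (4, 4, 4)); after release of (1, 1, 2) the pool is (5, 5, 6)
The blocked processes can never fit:
  task-4 cannot run: need (7, 4, 0) vs free (5, 5, 6) (insufficient type-A units)
  task-3 cannot run: need (7, 8, 2) vs free (5, 5, 6) (insufficient type-A units and type-C units)
  task-1 cannot run: need (7, 3, 9) vs free (5, 5, 6) (insufficient type-A units and type-D units)


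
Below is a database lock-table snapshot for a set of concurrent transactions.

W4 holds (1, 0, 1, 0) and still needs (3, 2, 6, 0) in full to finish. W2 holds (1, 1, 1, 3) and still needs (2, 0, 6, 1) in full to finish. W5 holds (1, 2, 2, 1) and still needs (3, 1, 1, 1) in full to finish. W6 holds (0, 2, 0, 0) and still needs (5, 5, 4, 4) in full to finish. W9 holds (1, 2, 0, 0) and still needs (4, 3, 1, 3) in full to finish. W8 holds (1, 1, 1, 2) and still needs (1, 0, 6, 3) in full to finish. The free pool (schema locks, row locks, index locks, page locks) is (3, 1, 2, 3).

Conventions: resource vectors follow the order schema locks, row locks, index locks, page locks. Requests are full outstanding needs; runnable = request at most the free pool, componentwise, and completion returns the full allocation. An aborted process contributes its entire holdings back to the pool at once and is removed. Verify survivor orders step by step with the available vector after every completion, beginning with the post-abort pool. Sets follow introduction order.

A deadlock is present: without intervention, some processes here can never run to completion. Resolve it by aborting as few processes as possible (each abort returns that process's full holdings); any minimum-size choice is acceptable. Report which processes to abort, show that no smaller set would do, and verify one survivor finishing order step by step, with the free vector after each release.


Abort W2 and W8.
Key observation: before aborting W2 and W8, W4 was permanently blocked — no order could ever run it; afterwards it completes at step 3.
No one abort is enough; case by case: W4 alone leaves W2 blocked (short on index locks); W2 alone leaves W4 blocked (short on index locks); W5 alone leaves W4 blocked (short on index locks); W6 alone leaves W4 blocked (short on index locks); W9 alone leaves W4 blocked (short on index locks); W8 alone leaves W4 blocked (short on index locks).
Survivors finish in the order: W5, W6, W4, W9. Check, step by step (pool after the aborts first):
  pool = (5, 3, 4, 8)
  W5: need (3, 1, 1, 1) fits (5, 3, 4, 8); releases (1, 2, 2, 1), pool now (6, 5, 6, 9)
  W6: need (5, 5, 4, 4) fits (6, 5, 6, 9); releases (0, 2, 0, 0), pool now (6, 7, 6, 9)
  W4: need (3, 2, 6, 0) fits (6, 7, 6, 9); releases (1, 0, 1, 0), pool now (7, 7, 7, 9)
  W9: need (4, 3, 1, 3) fits (7, 7, 7, 9); releases (1, 2, 0, 0), pool now (8, 9, 7, 9)


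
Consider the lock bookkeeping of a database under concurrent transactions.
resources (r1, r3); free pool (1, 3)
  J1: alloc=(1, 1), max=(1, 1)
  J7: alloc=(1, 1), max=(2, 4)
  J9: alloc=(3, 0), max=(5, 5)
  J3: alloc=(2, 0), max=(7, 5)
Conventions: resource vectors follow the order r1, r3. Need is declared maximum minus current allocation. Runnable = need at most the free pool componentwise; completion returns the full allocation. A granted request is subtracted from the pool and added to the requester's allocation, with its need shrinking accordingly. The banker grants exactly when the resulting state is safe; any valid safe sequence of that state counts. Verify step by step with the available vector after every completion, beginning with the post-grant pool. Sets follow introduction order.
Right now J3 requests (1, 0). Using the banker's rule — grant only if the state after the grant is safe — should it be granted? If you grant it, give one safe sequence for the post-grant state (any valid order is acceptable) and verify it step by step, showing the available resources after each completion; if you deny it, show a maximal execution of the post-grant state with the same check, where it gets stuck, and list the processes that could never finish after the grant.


GRANT — the state after the grant stays safe, e.g. via J1, J7, J9, J3.
Key observation: with (0, 3) left after the transfer, J1 can run at once — the state stays safe.
Step-by-step check of the post-grant state:
  pool = (0, 3)
  run J1 (needs (0, 0), free (0, 3)); after release of (1, 1) the pool is (1, 4)
  run J7 (needs (1, 3), free (1, 4)); after release of (1, 1) the pool is (2, 5)
  run J9 (needs (2, 5), free (2, 5)); after release of (3, 0) the pool is (5, 5)
  run J3 (needs (4, 5), free (5, 5)); after release of (3, 0) the pool is (8, 5)


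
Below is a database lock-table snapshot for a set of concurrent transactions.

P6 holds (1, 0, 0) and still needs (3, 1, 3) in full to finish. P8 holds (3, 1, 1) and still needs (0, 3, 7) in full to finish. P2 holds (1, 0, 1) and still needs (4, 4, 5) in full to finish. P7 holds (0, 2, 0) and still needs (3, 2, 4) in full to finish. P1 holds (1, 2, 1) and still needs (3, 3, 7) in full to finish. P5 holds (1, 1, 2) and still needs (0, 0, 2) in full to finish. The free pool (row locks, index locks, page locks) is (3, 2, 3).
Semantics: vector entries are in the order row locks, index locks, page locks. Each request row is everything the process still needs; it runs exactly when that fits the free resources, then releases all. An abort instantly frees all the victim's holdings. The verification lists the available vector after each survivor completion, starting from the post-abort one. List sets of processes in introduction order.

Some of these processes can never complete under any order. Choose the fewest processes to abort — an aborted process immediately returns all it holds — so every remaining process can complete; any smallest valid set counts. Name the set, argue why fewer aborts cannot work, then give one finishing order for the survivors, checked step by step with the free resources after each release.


Abort P1.
Key observation: no ordering could ever have run P8 before the abort of P1; with (1, 2, 1) back in the pool it fits at step 5.
No smaller set exists: with zero aborts the deadlock remains.
One survivor order: P5, P2, P7, P6, P8. Step-by-step check (post-abort pool first):
  pool = (4, 4, 4)
  run P5 (needs (0, 0, 2), free (4, 4, 4)); after release of (1, 1, 2) the pool is (5, 5, 6)
  run P2 (needs (4, 4, 5), free (5, 5, 6)); after release of (1, 0, 1) the pool is (6, 5, 7)
  run P7 (needs (3, 2, 4), free (6, 5, 7)); after release of (0, 2, 0) the pool is (6, 7, 7)
  run P6 (needs (3, 1, 3), free (6, 7, 7)); after release of (1, 0, 0) the pool is (7, 7, 7)
  run P8 (needs (0, 3, 7), free (7, 7, 7)); after release of (3, 1, 1) the pool is (10, 8, 8)


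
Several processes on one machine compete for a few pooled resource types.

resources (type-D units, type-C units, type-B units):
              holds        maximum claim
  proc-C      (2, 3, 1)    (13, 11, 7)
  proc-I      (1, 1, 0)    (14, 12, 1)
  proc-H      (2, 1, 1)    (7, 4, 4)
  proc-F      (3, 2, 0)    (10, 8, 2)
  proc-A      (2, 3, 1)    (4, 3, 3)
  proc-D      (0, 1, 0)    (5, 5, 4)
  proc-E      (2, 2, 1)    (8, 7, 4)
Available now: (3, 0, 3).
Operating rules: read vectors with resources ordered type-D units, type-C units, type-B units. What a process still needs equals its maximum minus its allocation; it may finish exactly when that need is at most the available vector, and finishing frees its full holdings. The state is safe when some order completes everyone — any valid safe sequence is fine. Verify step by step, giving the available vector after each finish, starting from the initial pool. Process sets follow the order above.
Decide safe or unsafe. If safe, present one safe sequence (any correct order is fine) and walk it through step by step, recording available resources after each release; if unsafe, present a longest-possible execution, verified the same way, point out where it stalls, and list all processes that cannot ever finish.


SAFE, for example via the order proc-A, proc-H, proc-D, proc-E, proc-F, proc-C, proc-I.
Key observation: the first exact fit in this order is proc-H — it needs (5, 3, 3) with (5, 3, 4) free, meeting a requested resource to the last unit.
Step-by-step check:
  pool = (3, 0, 3)
  proc-A needs (2, 0, 2) <= (3, 0, 3) -> finishes; pool += (2, 3, 1) = (5, 3, 4)
  proc-H needs (5, 3, 3) <= (5, 3, 4) -> finishes; pool += (2, 1, 1) = (7, 4, 5)
  proc-D needs (5, 4, 4) <= (7, 4, 5) -> finishes; pool += (0, 1, 0) = (7, 5, 5)
  proc-E needs (6, 5, 3) <= (7, 5, 5) -> finishes; pool += (2, 2, 1) = (9, 7, 6)
  proc-F needs (7, 6, 2) <= (9, 7, 6) -> finishes; pool += (3, 2, 0) = (12, 9, 6)
  proc-C needs (11, 8, 6) <= (12, 9, 6) -> finishes; pool += (2, 3, 1) = (14, 12, 7)
  proc-I needs (13, 11, 1) <= (14, 12, 7) -> finishes; pool += (1, 1, 0) = (15, 13, 7)


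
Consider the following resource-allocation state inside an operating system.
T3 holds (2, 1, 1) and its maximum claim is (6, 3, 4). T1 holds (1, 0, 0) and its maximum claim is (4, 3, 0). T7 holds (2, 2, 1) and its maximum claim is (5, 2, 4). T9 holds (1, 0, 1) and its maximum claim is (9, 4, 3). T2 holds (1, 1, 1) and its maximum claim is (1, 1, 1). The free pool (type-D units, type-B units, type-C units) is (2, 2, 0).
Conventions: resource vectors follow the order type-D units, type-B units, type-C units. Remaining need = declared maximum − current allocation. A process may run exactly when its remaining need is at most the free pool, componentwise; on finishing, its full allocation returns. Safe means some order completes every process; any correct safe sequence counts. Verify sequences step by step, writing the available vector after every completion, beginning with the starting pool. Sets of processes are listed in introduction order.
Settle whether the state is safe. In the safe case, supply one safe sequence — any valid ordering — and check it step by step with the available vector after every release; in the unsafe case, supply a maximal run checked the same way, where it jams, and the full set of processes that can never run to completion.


UNSAFE — no complete ordering exists.
Key observation: once T2, T1 finish, the pool peaks at (4, 3, 1) — and every remaining process still needs more type-C units than that.
Going as far as possible: T2, T1; after that, nothing fits. Check, step by step:
  pool = (2, 2, 0)
  T2 needs (0, 0, 0) <= (2, 2, 0) -> finishes; pool += (1, 1, 1) = (3, 3, 1)
  T1 needs (3, 3, 0) <= (3, 3, 1) -> finishes; pool += (1, 0, 0) = (4, 3, 1)
  blocked: T3 wants (4, 2, 3), pool (4, 3, 1) — not enough type-C units
  blocked: T7 wants (3, 0, 3), pool (4, 3, 1) — not enough type-C units
  blocked: T9 wants (8, 4, 2), pool (4, 3, 1) — not enough type-D units, type-B units and type-C units
Permanently blocked: T3, T7 and T9.


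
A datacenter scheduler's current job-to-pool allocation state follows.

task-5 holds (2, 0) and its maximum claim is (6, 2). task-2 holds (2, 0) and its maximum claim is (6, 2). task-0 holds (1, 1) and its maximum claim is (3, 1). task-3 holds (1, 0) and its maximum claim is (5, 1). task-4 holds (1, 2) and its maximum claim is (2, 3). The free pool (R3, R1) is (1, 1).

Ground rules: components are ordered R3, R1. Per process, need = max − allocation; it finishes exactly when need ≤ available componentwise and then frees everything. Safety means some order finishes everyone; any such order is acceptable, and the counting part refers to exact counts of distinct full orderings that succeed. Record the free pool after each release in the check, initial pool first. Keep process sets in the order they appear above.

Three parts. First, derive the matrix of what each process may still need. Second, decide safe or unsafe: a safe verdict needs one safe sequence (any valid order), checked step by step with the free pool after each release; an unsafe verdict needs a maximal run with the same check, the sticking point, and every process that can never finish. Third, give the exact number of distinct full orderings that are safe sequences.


(1) Need matrix, components ordered R3, R1:
  task-5: (4, 2)
  task-2: (4, 2)
  task-0: (2, 0)
  task-3: (4, 1)
  task-4: (1, 1)
(2) UNSAFE.
Key observation: the wall is R3: completing task-4, task-0 brings the pool only to (3, 4), and all the rest need more.
A maximal execution: task-4, task-0 — then nothing else fits. Step-by-step check:
  pool = (1, 1)
  task-4: need (1, 1) fits (1, 1); releases (1, 2), pool now (2, 3)
  task-0: need (2, 0) fits (2, 3); releases (1, 1), pool now (3, 4)
  task-5 still needs (4, 2) but only (3, 4) is free — short on R3
  task-2 still needs (4, 2) but only (3, 4) is free — short on R3
  task-3 still needs (4, 1) but only (3, 4) is free — short on R3
Never able to finish: task-5, task-2 and task-3.
(3) Precisely 0 of the possible complete orderings are safe sequences.


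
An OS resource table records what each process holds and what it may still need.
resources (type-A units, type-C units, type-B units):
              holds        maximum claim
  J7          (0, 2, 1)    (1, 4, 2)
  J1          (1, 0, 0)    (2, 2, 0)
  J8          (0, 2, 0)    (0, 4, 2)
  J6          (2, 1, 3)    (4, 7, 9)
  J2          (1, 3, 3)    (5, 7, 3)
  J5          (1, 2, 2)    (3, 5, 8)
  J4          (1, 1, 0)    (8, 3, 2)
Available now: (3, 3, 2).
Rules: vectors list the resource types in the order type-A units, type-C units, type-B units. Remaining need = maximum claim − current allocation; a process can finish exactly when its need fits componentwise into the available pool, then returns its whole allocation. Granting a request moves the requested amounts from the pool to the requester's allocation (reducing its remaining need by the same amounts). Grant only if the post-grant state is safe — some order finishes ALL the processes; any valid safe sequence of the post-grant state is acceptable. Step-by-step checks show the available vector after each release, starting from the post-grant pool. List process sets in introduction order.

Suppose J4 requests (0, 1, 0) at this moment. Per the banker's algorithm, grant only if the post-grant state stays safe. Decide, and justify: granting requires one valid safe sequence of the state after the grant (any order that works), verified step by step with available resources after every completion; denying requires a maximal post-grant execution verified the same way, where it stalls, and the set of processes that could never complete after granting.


GRANT — the state after the grant stays safe, e.g. via J7, J1, J8, J2, J5, J6, J4.
Key observation: granting shrinks the pool to (3, 2, 2), yet J7 still fits and the chain goes through.
Verifying the post-grant state step by step:
  pool = (3, 2, 2)
  run J7 (needs (1, 2, 1), free (3, 2, 2)); after release of (0, 2, 1) the pool is (3, 4, 3)
  run J1 (needs (1, 2, 0), free (3, 4, 3)); after release of (1, 0, 0) the pool is (4, 4, 3)
  run J8 (needs (0, 2, 2), free (4, 4, 3)); after release of (0, 2, 0) the pool is (4, 6, 3)
  run J2 (needs (4, 4, 0), free (4, 6, 3)); after release of (1, 3, 3) the pool is (5, 9, 6)
  run J5 (needs (2, 3, 6), free (5, 9, 6)); after release of (1, 2, 2) the pool is (6, 11, 8)
  run J6 (needs (2, 6, 6), free (6, 11, 8)); after release of (2, 1, 3) the pool is (8, 12, 11)
  run J4 (needs (7, 1, 2), free (8, 12, 11)); after release of (1, 2, 0) the pool is (9, 14, 11)


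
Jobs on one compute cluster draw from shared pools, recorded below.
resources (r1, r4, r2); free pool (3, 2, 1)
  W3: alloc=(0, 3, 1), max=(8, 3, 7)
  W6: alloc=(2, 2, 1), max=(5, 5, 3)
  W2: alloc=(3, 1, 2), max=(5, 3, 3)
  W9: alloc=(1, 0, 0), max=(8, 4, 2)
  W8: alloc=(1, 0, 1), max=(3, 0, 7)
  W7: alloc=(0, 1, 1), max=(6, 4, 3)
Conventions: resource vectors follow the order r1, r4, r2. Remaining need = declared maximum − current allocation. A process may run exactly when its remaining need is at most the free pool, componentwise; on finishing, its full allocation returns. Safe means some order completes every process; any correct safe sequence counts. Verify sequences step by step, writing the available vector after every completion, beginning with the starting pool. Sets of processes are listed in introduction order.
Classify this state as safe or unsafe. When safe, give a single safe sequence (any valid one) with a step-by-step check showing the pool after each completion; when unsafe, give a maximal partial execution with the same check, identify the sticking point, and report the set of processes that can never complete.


UNSAFE — no complete ordering exists.
Key observation: the wall is r2: completing W2, W7, W6, W9 brings the pool only to (9, 6, 5), and all the rest need more.
Going as far as possible: W2, W7, W6, W9; after that, nothing fits. Walking it through:
  pool = (3, 2, 1)
  run W2 (needs (2, 2, 1), free (3, 2, 1)); after release of (3, 1, 2) the pool is (6, 3, 3)
  run W7 (needs (6, 3, 2), free (6, 3, 3)); after release of (0, 1, 1) the pool is (6, 4, 4)
  run W6 (needs (3, 3, 2), free (6, 4, 4)); after release of (2, 2, 1) the pool is (8, 6, 5)
  run W9 (needs (7, 4, 2), free (8, 6, 5)); after release of (1, 0, 0) the pool is (9, 6, 5)
  W3 cannot run: need (8, 0, 6) vs free (9, 6, 5) (insufficient r2)
  W8 cannot run: need (2, 0, 6) vs free (9, 6, 5) (insufficient r2)
Processes that can never finish: W3 and W8.


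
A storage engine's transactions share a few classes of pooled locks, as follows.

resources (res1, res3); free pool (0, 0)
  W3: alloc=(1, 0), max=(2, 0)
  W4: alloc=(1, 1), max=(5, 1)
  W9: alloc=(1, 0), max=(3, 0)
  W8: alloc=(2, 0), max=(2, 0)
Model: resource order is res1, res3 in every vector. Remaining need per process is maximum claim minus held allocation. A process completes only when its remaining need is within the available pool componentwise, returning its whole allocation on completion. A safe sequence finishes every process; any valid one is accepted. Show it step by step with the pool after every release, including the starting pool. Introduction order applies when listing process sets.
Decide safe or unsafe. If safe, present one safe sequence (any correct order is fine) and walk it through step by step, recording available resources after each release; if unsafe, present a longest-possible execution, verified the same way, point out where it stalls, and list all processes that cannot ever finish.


SAFE, for example via the order W8, W3, W9, W4.
Key observation: W4 is the earliest step where a requested resource binds exactly: need (4, 0), pool (4, 0) at its turn.
Step-by-step check:
  pool = (0, 0)
  W8 needs (0, 0) <= (0, 0) -> finishes; pool += (2, 0) = (2, 0)
  W3 needs (1, 0) <= (2, 0) -> finishes; pool += (1, 0) = (3, 0)
  W9 needs (2, 0) <= (3, 0) -> finishes; pool += (1, 0) = (4, 0)
  W4 needs (4, 0) <= (4, 0) -> finishes; pool += (1, 1) = (5, 1)


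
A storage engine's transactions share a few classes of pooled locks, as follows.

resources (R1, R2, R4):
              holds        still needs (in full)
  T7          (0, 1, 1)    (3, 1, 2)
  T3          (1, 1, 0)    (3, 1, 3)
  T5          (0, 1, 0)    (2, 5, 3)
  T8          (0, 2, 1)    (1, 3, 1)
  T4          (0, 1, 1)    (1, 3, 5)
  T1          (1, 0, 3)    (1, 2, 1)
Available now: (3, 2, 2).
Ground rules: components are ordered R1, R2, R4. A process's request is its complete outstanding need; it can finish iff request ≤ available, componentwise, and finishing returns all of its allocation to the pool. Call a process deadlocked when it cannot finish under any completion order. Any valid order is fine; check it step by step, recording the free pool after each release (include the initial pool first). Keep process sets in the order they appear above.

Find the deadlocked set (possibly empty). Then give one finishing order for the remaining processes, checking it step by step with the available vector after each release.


The deadlocked set is empty.
Key observation: the pool covers T1 at once, and every later process fits after earlier releases.
The rest can finish in the order T1, T7, T4, T3, T8, T5. Walking it through:
  pool = (3, 2, 2)
  T1: need (1, 2, 1) fits (3, 2, 2); releases (1, 0, 3), pool now (4, 2, 5)
  T7: need (3, 1, 2) fits (4, 2, 5); releases (0, 1, 1), pool now (4, 3, 6)
  T4: need (1, 3, 5) fits (4, 3, 6); releases (0, 1, 1), pool now (4, 4, 7)
  T3: need (3, 1, 3) fits (4, 4, 7); releases (1, 1, 0), pool now (5, 5, 7)
  T8: need (1, 3, 1) fits (5, 5, 7); releases (0, 2, 1), pool now (5, 7, 8)
  T5: need (2, 5, 3) fits (5, 7, 8); releases (0, 1, 0), pool now (5, 8, 8)


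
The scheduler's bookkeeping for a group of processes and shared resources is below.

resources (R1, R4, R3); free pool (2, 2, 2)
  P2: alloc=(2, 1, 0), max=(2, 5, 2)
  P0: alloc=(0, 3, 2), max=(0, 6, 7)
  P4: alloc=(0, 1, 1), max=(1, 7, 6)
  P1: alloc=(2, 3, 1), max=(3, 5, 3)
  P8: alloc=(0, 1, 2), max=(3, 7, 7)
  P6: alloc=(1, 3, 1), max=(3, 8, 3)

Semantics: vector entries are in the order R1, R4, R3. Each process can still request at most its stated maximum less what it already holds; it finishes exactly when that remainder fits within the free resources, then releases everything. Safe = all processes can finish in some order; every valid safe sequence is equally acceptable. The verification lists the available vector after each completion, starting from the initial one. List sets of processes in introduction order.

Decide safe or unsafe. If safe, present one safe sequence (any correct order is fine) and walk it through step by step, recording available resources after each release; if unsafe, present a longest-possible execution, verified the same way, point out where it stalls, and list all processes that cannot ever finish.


UNSAFE — no complete ordering exists.
Key observation: P1, P6, P2 can finish, but then (7, 9, 4) is all there is, and the blocked group's R3 demands exceed it.
The run P1, P6, P2 cannot be extended any further. Check, step by step:
  pool = (2, 2, 2)
  run P1 (needs (1, 2, 2), free (2, 2, 2)); after release of (2, 3, 1) the pool is (4, 5, 3)
  run P6 (needs (2, 5, 2), free (4, 5, 3)); after release of (1, 3, 1) the pool is (5, 8, 4)
  run P2 (needs (0, 4, 2), free (5, 8, 4)); after release of (2, 1, 0) the pool is (7, 9, 4)
  blocked: P0 wants (0, 3, 5), pool (7, 9, 4) — not enough R3
  blocked: P4 wants (1, 6, 5), pool (7, 9, 4) — not enough R3
  blocked: P8 wants (3, 6, 5), pool (7, 9, 4) — not enough R3
Never able to finish: P0, P4 and P8.
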